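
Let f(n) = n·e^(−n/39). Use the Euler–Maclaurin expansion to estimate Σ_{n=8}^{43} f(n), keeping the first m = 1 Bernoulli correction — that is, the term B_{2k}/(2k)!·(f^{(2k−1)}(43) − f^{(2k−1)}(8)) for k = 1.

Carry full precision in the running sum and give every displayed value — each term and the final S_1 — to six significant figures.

S_1 ≈ 441.601

The integral term ∫_8^43 x·e^(−x/39) dx = 431.261.
½[f(8) + f(43)] = ½[6.51634 + 14.2768] = 10.3966.
Running total after boundary: 441.658.
Correction k=1: B_{2}/2! · (f^{(1)}(43) − f^{(1)}(8)) = 1/12 · (-0.0340532 − 0.647457) = -0.0567925.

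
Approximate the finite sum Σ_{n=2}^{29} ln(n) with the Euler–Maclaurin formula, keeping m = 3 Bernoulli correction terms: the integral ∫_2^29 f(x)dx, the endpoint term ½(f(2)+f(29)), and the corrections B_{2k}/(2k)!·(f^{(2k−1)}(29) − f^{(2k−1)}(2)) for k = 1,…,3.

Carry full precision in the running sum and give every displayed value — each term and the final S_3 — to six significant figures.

S_3 ≈ 71.2570

∫_2^29 ln(x) dx evaluates to 69.2653.
½[f(2) + f(29)] = ½[0.693147 + 3.36730] = 2.03022.
Running total after boundary: 71.2955.
Correction k=1: B_{2}/2! · (f^{(1)}(29) − f^{(1)}(2)) = 1/12 · (0.0344828 − 0.500000) = -0.0387931.
Running total after k=1: 71.2567.
Correction k=2: B_{4}/4! · (f^{(3)}(29) − f^{(3)}(2)) = −1/720 · (8.20042e-05 − 0.250000) = 0.000347108.
Running total after k=2: 71.2571.
Correction k=3: B_{6}/6! · (f^{(5)}(29) − f^{(5)}(2)) = 1/30240 · (1.17010e-06 − 0.750000) = -2.48015e-05.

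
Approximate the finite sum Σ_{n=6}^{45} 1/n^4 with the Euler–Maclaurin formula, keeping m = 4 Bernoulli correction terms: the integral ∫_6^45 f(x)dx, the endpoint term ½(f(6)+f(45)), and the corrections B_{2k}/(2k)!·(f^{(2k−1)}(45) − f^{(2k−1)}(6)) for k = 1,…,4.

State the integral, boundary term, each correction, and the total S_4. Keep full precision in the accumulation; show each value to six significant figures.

The integral term ∫_6^45 1/x^4 dx = 0.00153955.
Boundary: ½(f(6) + f(45)) = ½(0.000771605 + 2.43865e-07) = 0.000385924.
So far: 0.00192548.
Correction k=1: B_{2}/2! · (f^{(1)}(45) − f^{(1)}(6)) = 1/12 · (-2.16769e-08 − (-0.000514403)) = 4.28651e-05.
After k=1: 0.00196834.
Correction k=2: B_{4}/4! · (f^{(3)}(45) − f^{(3)}(6)) = −1/720 · (-3.21139e-10 − (-0.000428669)) = -5.95374e-07.
After k=2: 0.00196775.
Correction k=3: B_{6}/6! · (f^{(5)}(45) − f^{(5)}(6)) = 1/30240 · (-8.88089e-12 − (-0.000666819)) = 2.20509e-08.
After k=3: 0.00196777.
Correction k=4: B_{8}/8! · (f^{(7)}(45) − f^{(7)}(6)) = −1/1209600 · (-3.94706e-13 − (-0.00166705)) = -1.37818e-09.

S_4 ≈ 0.00196777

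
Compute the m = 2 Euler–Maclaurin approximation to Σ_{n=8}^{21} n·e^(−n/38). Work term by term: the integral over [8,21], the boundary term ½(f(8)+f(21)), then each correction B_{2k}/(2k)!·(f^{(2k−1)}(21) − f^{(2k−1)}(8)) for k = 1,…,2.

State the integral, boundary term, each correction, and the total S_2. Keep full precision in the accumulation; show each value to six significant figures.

∫_8^21 x·e^(−x/38) dx evaluates to 126.034.
½[f(8) + f(21)] = ½[6.48126 + 12.0841] = 9.28268.
So far: 135.316.
k=1: B_{2}/(2)! × [f^{(1)}(21) − f^{(1)}(8)] = 1/12 × (0.257431 − 0.639598) = -0.0318473.
After k=1: 135.285.
k=2: B_{4}/(4)! × [f^{(3)}(21) − f^{(3)}(8)] = −1/720 × (0.000975275 − 0.00156504) = 8.19113e-07.

S_2 ≈ 135.285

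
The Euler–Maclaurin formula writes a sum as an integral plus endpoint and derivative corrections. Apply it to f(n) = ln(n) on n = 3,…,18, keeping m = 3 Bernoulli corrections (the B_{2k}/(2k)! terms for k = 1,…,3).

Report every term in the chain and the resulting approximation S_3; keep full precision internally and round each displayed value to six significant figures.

∫_3^18 ln(x) dx evaluates to 33.7309.
Boundary: ½(f(3) + f(18)) = ½(1.09861 + 2.89037) = 1.99449.
So far: 35.7253.
Correction k=1: B_{2}/2! · (f^{(1)}(18) − f^{(1)}(3)) = 1/12 · (0.0555556 − 0.333333) = -0.0231481.
Partial sum through k=1: 35.7022.
Correction k=2: B_{4}/4! · (f^{(3)}(18) − f^{(3)}(3)) = −1/720 · (0.000342936 − 0.0740741) = 0.000102404.
Partial sum through k=2: 35.7023.
Correction k=3: B_{6}/6! · (f^{(5)}(18) − f^{(5)}(3)) = 1/30240 · (1.27013e-05 − 0.0987654) = -3.26563e-06.

S_3 ≈ 35.7023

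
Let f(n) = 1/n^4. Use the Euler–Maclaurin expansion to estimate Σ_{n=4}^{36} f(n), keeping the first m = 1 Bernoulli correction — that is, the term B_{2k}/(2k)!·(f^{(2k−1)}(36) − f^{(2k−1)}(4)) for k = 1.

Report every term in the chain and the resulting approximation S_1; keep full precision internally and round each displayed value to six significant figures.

∫_4^36 1/x^4 dx evaluates to 0.00520119.
½[f(4) + f(36)] = ½[0.00390625 + 5.95374e-07] = 0.00195342.
So far: 0.00715461.
k=1: B_{2}/(2)! × [f^{(1)}(36) − f^{(1)}(4)] = 1/12 × (-6.61527e-08 − (-0.00390625)) = 0.000325515.

S_1 ≈ 0.00748013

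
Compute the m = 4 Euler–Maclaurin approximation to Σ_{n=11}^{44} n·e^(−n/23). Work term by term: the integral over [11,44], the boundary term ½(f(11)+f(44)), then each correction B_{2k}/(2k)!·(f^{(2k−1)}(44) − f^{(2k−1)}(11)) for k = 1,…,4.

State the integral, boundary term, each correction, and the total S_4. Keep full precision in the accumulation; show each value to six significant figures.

The integral term ∫_11^44 x·e^(−x/23) dx = 257.232.
Endpoint term: (f(11) + f(44))/2 = (6.81847 + 6.49574)/2 = 6.65710.
Integral + boundary = 263.890.
k=1: B_{2}/(2)! × [f^{(1)}(44) − f^{(1)}(11)] = 1/12 × (-0.134793 − 0.323405) = -0.0381832.
After k=1: 263.851.
k=2: B_{4}/(4)! × [f^{(3)}(44) − f^{(3)}(11)] = −1/720 × (0.000303342 − 0.00295487) = 3.68268e-06.
After k=2: 263.851.
k=3: B_{6}/(6)! × [f^{(5)}(44) − f^{(5)}(11)] = 1/30240 × (1.62853e-06 − 1.00159e-05) = -2.77359e-10.
After k=3: 263.851.
k=4: B_{8}/(8)! × [f^{(7)}(44) − f^{(7)}(11)] = −1/1209600 × (5.07302e-09 − 2.73080e-08) = 1.83821e-14.

S_4 ≈ 263.851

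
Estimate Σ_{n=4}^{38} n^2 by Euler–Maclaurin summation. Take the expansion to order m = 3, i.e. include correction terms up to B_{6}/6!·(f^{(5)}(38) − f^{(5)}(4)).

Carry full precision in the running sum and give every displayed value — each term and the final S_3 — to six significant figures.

∫_4^38 x^2 dx evaluates to 18269.3.
Endpoint term: (f(4) + f(38))/2 = (16.0000 + 1444.00)/2 = 730.000.
Integral + boundary = 18999.3.
Correction k=1: B_{2}/2! · (f^{(1)}(38) − f^{(1)}(4)) = 1/12 · (76.0000 − 8.00000) = 5.66667.
Partial sum through k=1: 19005.0.
Correction k=2: B_{4}/4! · (f^{(3)}(38) − f^{(3)}(4)) = −1/720 · (0.00000 − 0.00000) = 0.00000.
Partial sum through k=2: 19005.0.
Correction k=3: B_{6}/6! · (f^{(5)}(38) − f^{(5)}(4)) = 1/30240 · (0.00000 − 0.00000) = 0.00000.

S_3 ≈ 19005.0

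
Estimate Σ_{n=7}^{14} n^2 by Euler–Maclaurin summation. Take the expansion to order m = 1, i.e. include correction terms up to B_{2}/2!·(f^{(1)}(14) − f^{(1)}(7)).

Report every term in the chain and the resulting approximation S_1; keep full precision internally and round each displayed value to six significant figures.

S_1 ≈ 924.000

The integral term ∫_7^14 x^2 dx = 800.333.
Boundary: ½(f(7) + f(14)) = ½(49.0000 + 196.000) = 122.500.
So far: 922.833.
k=1: B_{2}/(2)! × [f^{(1)}(14) − f^{(1)}(7)] = 1/12 × (28.0000 − 14.0000) = 1.16667.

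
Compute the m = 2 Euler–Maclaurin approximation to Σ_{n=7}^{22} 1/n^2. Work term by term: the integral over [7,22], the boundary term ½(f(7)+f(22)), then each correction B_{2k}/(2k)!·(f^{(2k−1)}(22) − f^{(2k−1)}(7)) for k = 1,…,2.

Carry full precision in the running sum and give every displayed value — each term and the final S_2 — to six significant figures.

Integral: ∫_7^22 1/x^2 dx = 0.0974026.
Endpoint term: (f(7) + f(22))/2 = (0.0204082 + 0.00206612)/2 = 0.0112371.
So far: 0.108640.
k=1: B_{2}/(2)! × [f^{(1)}(22) − f^{(1)}(7)] = 1/12 × (-0.000187829 − (-0.00583090)) = 0.000470256.
Running total after k=1: 0.109110.
k=2: B_{4}/(4)! × [f^{(3)}(22) − f^{(3)}(7)] = −1/720 × (-4.65691e-06 − (-0.00142798)) = -1.97683e-06.

S_2 ≈ 0.109108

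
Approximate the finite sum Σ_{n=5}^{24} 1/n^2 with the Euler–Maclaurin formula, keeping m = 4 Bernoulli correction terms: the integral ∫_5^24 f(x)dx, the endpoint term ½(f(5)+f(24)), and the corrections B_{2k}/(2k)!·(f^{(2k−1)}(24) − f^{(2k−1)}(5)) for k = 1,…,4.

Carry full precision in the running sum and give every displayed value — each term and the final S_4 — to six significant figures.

S_4 ≈ 0.180512

Integral: ∫_5^24 1/x^2 dx = 0.158333.
½[f(5) + f(24)] = ½[0.0400000 + 0.00173611] = 0.0208681.
Integral + boundary = 0.179201.
Correction k=1: B_{2}/2! · (f^{(1)}(24) − f^{(1)}(5)) = 1/12 · (-0.000144676 − (-0.0160000)) = 0.00132128.
After k=1: 0.180523.
Correction k=2: B_{4}/4! · (f^{(3)}(24) − f^{(3)}(5)) = −1/720 · (-3.01408e-06 − (-0.00768000)) = -1.06625e-05.
After k=2: 0.180512.
Correction k=3: B_{6}/6! · (f^{(5)}(24) − f^{(5)}(5)) = 1/30240 · (-1.56983e-07 − (-0.00921600)) = 3.04757e-07.
After k=3: 0.180512.
Correction k=4: B_{8}/8! · (f^{(7)}(24) − f^{(7)}(5)) = −1/1209600 · (-1.52623e-08 − (-0.0206438)) = -1.70667e-08.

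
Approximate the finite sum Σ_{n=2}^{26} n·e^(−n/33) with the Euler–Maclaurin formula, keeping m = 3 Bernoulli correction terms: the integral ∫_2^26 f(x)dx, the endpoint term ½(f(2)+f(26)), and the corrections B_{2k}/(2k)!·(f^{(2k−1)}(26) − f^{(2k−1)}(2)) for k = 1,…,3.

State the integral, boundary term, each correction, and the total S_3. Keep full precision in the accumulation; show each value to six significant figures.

S_3 ≈ 208.355

∫_2^26 x·e^(−x/33) dx evaluates to 201.567.
Endpoint term: (f(2) + f(26))/2 = (1.88239 + 11.8250)/2 = 6.85370.
So far: 208.421.
k=1: B_{2}/(2)! × [f^{(1)}(26) − f^{(1)}(2)] = 1/12 × (0.0964745 − 0.884152) = -0.0656398.
Partial sum through k=1: 208.355.
k=2: B_{4}/(4)! × [f^{(3)}(26) − f^{(3)}(2)] = −1/720 × (0.000923867 − 0.00254044) = 2.24524e-06.
Partial sum through k=2: 208.355.
k=3: B_{6}/(6)! × [f^{(5)}(26) − f^{(5)}(2)] = 1/30240 × (1.61538e-06 − 3.92010e-06) = -7.62144e-11.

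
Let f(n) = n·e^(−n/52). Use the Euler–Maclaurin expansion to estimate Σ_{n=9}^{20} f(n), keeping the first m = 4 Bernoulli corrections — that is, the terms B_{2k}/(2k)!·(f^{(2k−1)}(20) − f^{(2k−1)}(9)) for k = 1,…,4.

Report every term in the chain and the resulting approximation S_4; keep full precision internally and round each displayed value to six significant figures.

Integral: ∫_9^20 x·e^(−x/52) dx = 119.296.
Boundary: ½(f(9) + f(20)) = ½(7.56966 + 13.6142) = 10.5920.
Integral + boundary = 129.888.
k=1: B_{2}/(2)! × [f^{(1)}(20) − f^{(1)}(9)] = 1/12 × (0.418900 − 0.695503) = -0.0230502.
Running total after k=1: 129.865.
k=2: B_{4}/(4)! × [f^{(3)}(20) − f^{(3)}(9)] = −1/720 × (0.000658404 − 0.000879308) = 3.06811e-07.
Running total after k=2: 129.865.
k=3: B_{6}/(6)! × [f^{(5)}(20) − f^{(5)}(9)] = 1/30240 × (4.29693e-07 − 5.55253e-07) = -4.15211e-12.
Running total after k=3: 129.865.
k=4: B_{8}/(8)! × [f^{(7)}(20) − f^{(7)}(9)] = −1/1209600 × (2.27771e-10 − 2.90428e-10) = 5.17997e-17.

S_4 ≈ 129.865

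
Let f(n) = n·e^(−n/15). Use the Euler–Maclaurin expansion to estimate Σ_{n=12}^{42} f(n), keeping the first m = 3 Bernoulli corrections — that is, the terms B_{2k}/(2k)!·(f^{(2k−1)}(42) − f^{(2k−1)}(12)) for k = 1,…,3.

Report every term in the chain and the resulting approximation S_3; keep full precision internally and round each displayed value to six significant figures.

The integral term ∫_12^42 x·e^(−x/15) dx = 129.986.
Boundary: ½(f(12) + f(42)) = ½(5.39195 + 2.55402) = 3.97299.
Running total after boundary: 133.959.
Correction k=1: B_{2}/2! · (f^{(1)}(42) − f^{(1)}(12)) = 1/12 · (-0.109458 − 0.0898658) = -0.0166103.
After k=1: 133.942.
Correction k=2: B_{4}/4! · (f^{(3)}(42) − f^{(3)}(12)) = −1/720 · (5.40534e-05 − 0.00439344) = 6.02692e-06.
After k=2: 133.942.
Correction k=3: B_{6}/6! · (f^{(5)}(42) − f^{(5)}(12)) = 1/30240 · (2.64261e-06 − 3.72777e-05) = -1.14534e-09.

S_3 ≈ 133.942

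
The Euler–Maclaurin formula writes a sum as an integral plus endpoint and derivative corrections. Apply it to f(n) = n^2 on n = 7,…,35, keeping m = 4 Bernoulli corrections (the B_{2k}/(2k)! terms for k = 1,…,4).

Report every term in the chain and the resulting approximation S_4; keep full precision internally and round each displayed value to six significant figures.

∫_7^35 x^2 dx evaluates to 14177.3.
Boundary: ½(f(7) + f(35)) = ½(49.0000 + 1225.00) = 637.000.
Integral + boundary = 14814.3.
Correction k=1: B_{2}/2! · (f^{(1)}(35) − f^{(1)}(7)) = 1/12 · (70.0000 − 14.0000) = 4.66667.
Running total after k=1: 14819.0.
Correction k=2: B_{4}/4! · (f^{(3)}(35) − f^{(3)}(7)) = −1/720 · (0.00000 − 0.00000) = 0.00000.
Running total after k=2: 14819.0.
Correction k=3: B_{6}/6! · (f^{(5)}(35) − f^{(5)}(7)) = 1/30240 · (0.00000 − 0.00000) = 0.00000.
Running total after k=3: 14819.0.
Correction k=4: B_{8}/8! · (f^{(7)}(35) − f^{(7)}(7)) = −1/1209600 · (0.00000 − 0.00000) = 0.00000.

S_4 ≈ 14819.0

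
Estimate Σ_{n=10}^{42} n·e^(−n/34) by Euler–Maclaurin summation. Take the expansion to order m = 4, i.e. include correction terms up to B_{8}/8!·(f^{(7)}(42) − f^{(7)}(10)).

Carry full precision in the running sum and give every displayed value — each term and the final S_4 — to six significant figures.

The integral term ∫_10^42 x·e^(−x/34) dx = 363.506.
½[f(10) + f(42)] = ½[7.45189 + 12.2115] = 9.83168.
Running total after boundary: 373.338.
Order-1 term: 1/12 · (-0.0684116 − 0.526016) = -0.0495356.
Partial sum through k=1: 373.289.
Order-2 term: −1/720 · (0.000443847 − 0.00174428) = 1.80616e-06.
Partial sum through k=2: 373.289.
Order-3 term: 1/30240 · (8.19094e-07 − 2.62417e-06) = -5.96916e-11.
Partial sum through k=3: 373.289.
Order-4 term: −1/1209600 · (1.08498e-09 − 3.23481e-09) = 1.77731e-15.

S_4 ≈ 373.289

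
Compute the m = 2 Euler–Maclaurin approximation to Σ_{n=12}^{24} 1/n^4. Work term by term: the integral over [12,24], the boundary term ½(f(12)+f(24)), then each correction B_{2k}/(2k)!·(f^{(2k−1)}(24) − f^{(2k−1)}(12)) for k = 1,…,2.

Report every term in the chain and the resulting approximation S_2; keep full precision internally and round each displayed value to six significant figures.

Integral: ∫_12^24 1/x^4 dx = 0.000168789.
Boundary: ½(f(12) + f(24)) = ½(4.82253e-05 + 3.01408e-06) = 2.56197e-05.
Running total after boundary: 0.000194408.
k=1: B_{2}/(2)! × [f^{(1)}(24) − f^{(1)}(12)] = 1/12 × (-5.02347e-07 − (-1.60751e-05)) = 1.29773e-06.
Running total after k=1: 0.000195706.
k=2: B_{4}/(4)! × [f^{(3)}(24) − f^{(3)}(12)] = −1/720 × (-2.61639e-08 − (-3.34898e-06)) = -4.61502e-09.

S_2 ≈ 0.000195701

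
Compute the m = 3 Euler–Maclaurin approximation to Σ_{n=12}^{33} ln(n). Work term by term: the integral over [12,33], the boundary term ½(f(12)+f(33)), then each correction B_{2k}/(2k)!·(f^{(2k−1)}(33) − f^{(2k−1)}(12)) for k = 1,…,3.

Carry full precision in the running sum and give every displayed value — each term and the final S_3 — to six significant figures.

Integral: ∫_12^33 ln(x) dx = 64.5659.
Boundary: ½(f(12) + f(33)) = ½(2.48491 + 3.49651) = 2.99071.
Integral + boundary = 67.5566.
Correction k=1: B_{2}/2! · (f^{(1)}(33) − f^{(1)}(12)) = 1/12 · (0.0303030 − 0.0833333) = -0.00441919.
After k=1: 67.5522.
Correction k=2: B_{4}/4! · (f^{(3)}(33) − f^{(3)}(12)) = −1/720 · (5.56529e-05 − 0.00115741) = 1.53021e-06.
After k=2: 67.5522.
Correction k=3: B_{6}/6! · (f^{(5)}(33) − f^{(5)}(12)) = 1/30240 · (6.13256e-07 − 9.64506e-05) = -3.16922e-09.

S_3 ≈ 67.5522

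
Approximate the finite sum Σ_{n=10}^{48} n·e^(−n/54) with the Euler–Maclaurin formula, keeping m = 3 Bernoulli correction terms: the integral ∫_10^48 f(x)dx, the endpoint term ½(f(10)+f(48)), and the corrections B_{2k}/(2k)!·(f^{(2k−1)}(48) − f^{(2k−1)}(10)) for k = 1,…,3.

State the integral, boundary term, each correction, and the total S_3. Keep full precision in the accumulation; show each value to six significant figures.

S_3 ≈ 621.327

∫_10^48 x·e^(−x/54) dx evaluates to 607.358.
Endpoint term: (f(10) + f(48))/2 = (8.30950 + 19.7334)/2 = 14.0214.
Integral + boundary = 621.379.
k=1: B_{2}/(2)! × [f^{(1)}(48) − f^{(1)}(10)] = 1/12 × (0.0456791 − 0.677071) = -0.0526160.
After k=1: 621.327.
k=2: B_{4}/(4)! × [f^{(3)}(48) − f^{(3)}(10)] = −1/720 × (0.000297635 − 0.000802116) = 7.00669e-07.
After k=2: 621.327.
k=3: B_{6}/(6)! × [f^{(5)}(48) − f^{(5)}(10)] = 1/30240 × (1.98767e-07 − 4.70522e-07) = -8.98659e-12.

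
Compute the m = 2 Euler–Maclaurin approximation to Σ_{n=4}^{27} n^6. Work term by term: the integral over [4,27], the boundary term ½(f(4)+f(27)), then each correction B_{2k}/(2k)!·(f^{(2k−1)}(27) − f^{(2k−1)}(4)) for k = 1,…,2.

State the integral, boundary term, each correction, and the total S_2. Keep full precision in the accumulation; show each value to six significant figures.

S_2 ≈ 1.69522e+09

Integral: ∫_4^27 x^6 dx = 1.49433e+09.
Endpoint term: (f(4) + f(27))/2 = (4096.00 + 3.87420e+08)/2 = 1.93712e+08.
Integral + boundary = 1.68805e+09.
Correction k=1: B_{2}/2! · (f^{(1)}(27) − f^{(1)}(4)) = 1/12 · (8.60934e+07 − 6144.00) = 7.17394e+06.
After k=1: 1.69522e+09.
Correction k=2: B_{4}/4! · (f^{(3)}(27) − f^{(3)}(4)) = −1/720 · (2.36196e+06 − 7680.00) = -3269.83.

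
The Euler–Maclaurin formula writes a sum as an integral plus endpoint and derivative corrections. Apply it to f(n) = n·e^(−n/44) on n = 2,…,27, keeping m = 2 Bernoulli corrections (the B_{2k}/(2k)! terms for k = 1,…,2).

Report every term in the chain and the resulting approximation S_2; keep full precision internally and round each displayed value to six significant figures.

S_2 ≈ 250.998

∫_2^27 x·e^(−x/44) dx evaluates to 242.793.
½[f(2) + f(27)] = ½[1.91113 + 14.6172] = 8.26417.
Running total after boundary: 251.057.
k=1: B_{2}/(2)! × [f^{(1)}(27) − f^{(1)}(2)] = 1/12 × (0.209169 − 0.912128) = -0.0585799.
Running total after k=1: 250.998.
k=2: B_{4}/(4)! × [f^{(3)}(27) − f^{(3)}(2)] = −1/720 × (0.000667317 − 0.00145829) = 1.09858e-06.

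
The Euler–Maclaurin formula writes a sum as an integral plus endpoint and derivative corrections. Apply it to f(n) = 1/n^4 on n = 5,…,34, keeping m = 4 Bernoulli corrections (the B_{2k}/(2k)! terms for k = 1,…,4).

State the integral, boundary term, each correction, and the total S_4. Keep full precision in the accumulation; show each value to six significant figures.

Integral: ∫_5^34 1/x^4 dx = 0.00265819.
Endpoint term: (f(5) + f(34))/2 = (0.00160000 + 7.48315e-07)/2 = 0.000800374.
Integral + boundary = 0.00345856.
k=1: B_{2}/(2)! × [f^{(1)}(34) − f^{(1)}(5)] = 1/12 × (-8.80370e-08 − (-0.00128000)) = 0.000106659.
Partial sum through k=1: 0.00356522.
k=2: B_{4}/(4)! × [f^{(3)}(34) − f^{(3)}(5)] = −1/720 × (-2.28470e-09 − (-0.00153600)) = -2.13333e-06.
Partial sum through k=2: 0.00356309.
k=3: B_{6}/(6)! × [f^{(5)}(34) − f^{(5)}(5)] = 1/30240 × (-1.10677e-10 − (-0.00344064)) = 1.13778e-07.
Partial sum through k=3: 0.00356320.
k=4: B_{8}/(8)! × [f^{(7)}(34) − f^{(7)}(5)] = −1/1209600 × (-8.61675e-12 − (-0.0123863)) = -1.02400e-08.

S_4 ≈ 0.00356319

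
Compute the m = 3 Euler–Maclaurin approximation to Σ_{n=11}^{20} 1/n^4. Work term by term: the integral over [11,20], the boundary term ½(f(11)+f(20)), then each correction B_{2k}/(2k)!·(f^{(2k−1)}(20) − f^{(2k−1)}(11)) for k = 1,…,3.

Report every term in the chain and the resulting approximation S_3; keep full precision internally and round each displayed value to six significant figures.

The integral term ∫_11^20 1/x^4 dx = 0.000208772.
Boundary: ½(f(11) + f(20)) = ½(6.83013e-05 + 6.25000e-06) = 3.72757e-05.
Running total after boundary: 0.000246047.
k=1: B_{2}/(2)! × [f^{(1)}(20) − f^{(1)}(11)] = 1/12 × (-1.25000e-06 − (-2.48369e-05)) = 1.96557e-06.
After k=1: 0.000248013.
k=2: B_{4}/(4)! × [f^{(3)}(20) − f^{(3)}(11)] = −1/720 × (-9.37500e-08 − (-6.15790e-06)) = -8.42243e-09.
After k=2: 0.000248004.
k=3: B_{6}/(6)! × [f^{(5)}(20) − f^{(5)}(11)] = 1/30240 × (-1.31250e-08 − (-2.84994e-06)) = 9.38099e-11.

S_3 ≈ 0.000248005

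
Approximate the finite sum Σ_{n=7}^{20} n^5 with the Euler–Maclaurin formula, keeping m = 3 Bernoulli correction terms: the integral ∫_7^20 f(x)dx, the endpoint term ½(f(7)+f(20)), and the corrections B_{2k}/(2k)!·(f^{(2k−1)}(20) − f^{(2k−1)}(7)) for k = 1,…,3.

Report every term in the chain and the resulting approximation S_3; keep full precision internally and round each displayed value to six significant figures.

S_3 ≈ 1.23211e+07

The integral term ∫_7^20 x^5 dx = 1.06471e+07.
Boundary: ½(f(7) + f(20)) = ½(16807.0 + 3.20000e+06) = 1.60840e+06.
Running total after boundary: 1.22555e+07.
k=1: B_{2}/(2)! × [f^{(1)}(20) − f^{(1)}(7)] = 1/12 × (800000 − 12005.0) = 65666.2.
Running total after k=1: 1.23211e+07.
k=2: B_{4}/(4)! × [f^{(3)}(20) − f^{(3)}(7)] = −1/720 × (24000.0 − 2940.00) = -29.2500.
Running total after k=2: 1.23211e+07.
k=3: B_{6}/(6)! × [f^{(5)}(20) − f^{(5)}(7)] = 1/30240 × (120.000 − 120.000) = 0.00000.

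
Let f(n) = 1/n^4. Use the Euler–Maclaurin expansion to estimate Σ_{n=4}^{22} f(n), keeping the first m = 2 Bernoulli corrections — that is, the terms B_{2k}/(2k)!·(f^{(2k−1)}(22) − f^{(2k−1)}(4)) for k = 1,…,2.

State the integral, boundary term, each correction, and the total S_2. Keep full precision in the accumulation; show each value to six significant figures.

The integral term ∫_4^22 1/x^4 dx = 0.00517703.
Endpoint term: (f(4) + f(22))/2 = (0.00390625 + 4.26883e-06)/2 = 0.00195526.
Running total after boundary: 0.00713229.
Correction k=1: B_{2}/2! · (f^{(1)}(22) − f^{(1)}(4)) = 1/12 · (-7.76152e-07 − (-0.00390625)) = 0.000325456.
Running total after k=1: 0.00745774.
Correction k=2: B_{4}/4! · (f^{(3)}(22) − f^{(3)}(4)) = −1/720 · (-4.81086e-08 − (-0.00732422)) = -1.01725e-05.

S_2 ≈ 0.00744757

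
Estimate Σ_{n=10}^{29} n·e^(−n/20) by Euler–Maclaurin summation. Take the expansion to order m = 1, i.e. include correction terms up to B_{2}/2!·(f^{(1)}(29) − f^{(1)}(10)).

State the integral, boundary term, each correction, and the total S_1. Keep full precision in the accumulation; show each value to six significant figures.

The integral term ∫_10^29 x·e^(−x/20) dx = 134.040.
Endpoint term: (f(10) + f(29))/2 = (6.06531 + 6.80254)/2 = 6.43392.
Integral + boundary = 140.473.
k=1: B_{2}/(2)! × [f^{(1)}(29) − f^{(1)}(10)] = 1/12 × (-0.105557 − 0.303265) = -0.0340685.

S_1 ≈ 140.439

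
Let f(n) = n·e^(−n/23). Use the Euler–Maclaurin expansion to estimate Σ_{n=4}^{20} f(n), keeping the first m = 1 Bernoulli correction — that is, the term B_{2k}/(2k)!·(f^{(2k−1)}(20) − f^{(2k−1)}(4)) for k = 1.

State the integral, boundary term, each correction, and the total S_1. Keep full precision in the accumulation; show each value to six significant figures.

The integral term ∫_4^20 x·e^(−x/23) dx = 107.346.
Boundary: ½(f(4) + f(20)) = ½(3.36148 + 8.38267) = 5.87208.
Running total after boundary: 113.219.
Order-1 term: 1/12 · (0.0546696 − 0.694219) = -0.0532958.

S_1 ≈ 113.165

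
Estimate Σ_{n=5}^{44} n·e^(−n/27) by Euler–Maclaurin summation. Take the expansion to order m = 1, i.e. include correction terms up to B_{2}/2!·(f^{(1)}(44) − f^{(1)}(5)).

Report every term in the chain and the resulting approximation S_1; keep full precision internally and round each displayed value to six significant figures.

∫_5^44 x·e^(−x/27) dx evaluates to 342.205.
½[f(5) + f(44)] = ½[4.15475 + 8.62409] = 6.38942.
So far: 348.594.
Correction k=1: B_{2}/2! · (f^{(1)}(44) − f^{(1)}(5)) = 1/12 · (-0.123409 − 0.677071) = -0.0667066.

S_1 ≈ 348.528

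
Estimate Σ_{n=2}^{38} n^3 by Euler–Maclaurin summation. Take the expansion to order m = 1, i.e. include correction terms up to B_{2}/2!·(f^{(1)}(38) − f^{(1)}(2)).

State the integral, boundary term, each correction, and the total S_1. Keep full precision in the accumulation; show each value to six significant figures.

S_1 ≈ 549080

Integral: ∫_2^38 x^3 dx = 521280.
½[f(2) + f(38)] = ½[8.00000 + 54872.0] = 27440.0.
So far: 548720.
Order-1 term: 1/12 · (4332.00 − 12.0000) = 360.000.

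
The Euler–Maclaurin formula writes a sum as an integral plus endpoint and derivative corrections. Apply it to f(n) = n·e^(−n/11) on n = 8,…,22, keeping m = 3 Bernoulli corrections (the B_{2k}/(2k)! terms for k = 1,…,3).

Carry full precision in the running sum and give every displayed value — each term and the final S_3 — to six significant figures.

∫_8^22 x·e^(−x/11) dx evaluates to 51.8673.
Endpoint term: (f(8) + f(22))/2 = (3.86580 + 2.97738)/2 = 3.42159.
Integral + boundary = 55.2889.
Order-1 term: 1/12 · (-0.135335 − 0.131789) = -0.0222603.
Running total after k=1: 55.2667.
Order-2 term: −1/720 · (0.00111847 − 0.00907635) = 1.10526e-05.
Running total after k=2: 55.2667.
Order-3 term: 1/30240 · (2.77307e-05 − 0.000141021) = -3.74637e-09.

S_3 ≈ 55.2667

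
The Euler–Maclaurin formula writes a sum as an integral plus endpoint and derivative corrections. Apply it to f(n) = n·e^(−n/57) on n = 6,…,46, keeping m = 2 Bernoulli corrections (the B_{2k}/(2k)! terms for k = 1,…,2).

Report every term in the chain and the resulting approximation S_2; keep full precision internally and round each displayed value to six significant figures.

Integral: ∫_6^46 x·e^(−x/57) dx = 612.652.
½[f(6) + f(46)] = ½[5.40053 + 20.5246] = 12.9626.
Running total after boundary: 625.614.
Correction k=1: B_{2}/2! · (f^{(1)}(46) − f^{(1)}(6)) = 1/12 · (0.0861062 − 0.805342) = -0.0599363.
After k=1: 625.554.
Correction k=2: B_{4}/4! · (f^{(3)}(46) − f^{(3)}(6)) = −1/720 · (0.000301163 − 0.000801944) = 6.95529e-07.

S_2 ≈ 625.554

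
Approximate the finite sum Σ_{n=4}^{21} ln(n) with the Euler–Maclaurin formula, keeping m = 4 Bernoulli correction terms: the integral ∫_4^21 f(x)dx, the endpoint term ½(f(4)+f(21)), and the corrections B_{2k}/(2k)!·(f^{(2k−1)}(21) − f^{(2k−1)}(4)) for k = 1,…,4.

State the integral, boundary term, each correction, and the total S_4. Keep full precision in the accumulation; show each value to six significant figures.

Integral: ∫_4^21 ln(x) dx = 41.3898.
½[f(4) + f(21)] = ½[1.38629 + 3.04452] = 2.21541.
Integral + boundary = 43.6052.
Order-1 term: 1/12 · (0.0476190 − 0.250000) = -0.0168651.
After k=1: 43.5883.
Order-2 term: −1/720 · (0.000215959 − 0.0312500) = 4.31028e-05.
After k=2: 43.5884.
Order-3 term: 1/30240 · (5.87645e-06 − 0.0234375) = -7.74855e-07.
After k=3: 43.5884.
Order-4 term: −1/1209600 · (3.99758e-07 − 0.0439453) = 3.63301e-08.

S_4 ≈ 43.5884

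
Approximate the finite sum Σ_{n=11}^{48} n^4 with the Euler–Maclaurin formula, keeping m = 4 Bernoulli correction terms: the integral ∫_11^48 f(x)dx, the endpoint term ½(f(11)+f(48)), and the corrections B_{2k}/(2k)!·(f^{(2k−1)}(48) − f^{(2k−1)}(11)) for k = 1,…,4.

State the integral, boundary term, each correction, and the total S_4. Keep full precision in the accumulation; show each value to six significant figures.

The integral term ∫_11^48 x^4 dx = 5.09286e+07.
½[f(11) + f(48)] = ½[14641.0 + 5.30842e+06] = 2.66153e+06.
Running total after boundary: 5.35901e+07.
k=1: B_{2}/(2)! × [f^{(1)}(48) − f^{(1)}(11)] = 1/12 × (442368 − 5324.00) = 36420.3.
Running total after k=1: 5.36265e+07.
k=2: B_{4}/(4)! × [f^{(3)}(48) − f^{(3)}(11)] = −1/720 × (1152.00 − 264.000) = -1.23333.
Running total after k=2: 5.36265e+07.
k=3: B_{6}/(6)! × [f^{(5)}(48) − f^{(5)}(11)] = 1/30240 × (0.00000 − 0.00000) = 0.00000.
Running total after k=3: 5.36265e+07.
k=4: B_{8}/(8)! × [f^{(7)}(48) − f^{(7)}(11)] = −1/1209600 × (0.00000 − 0.00000) = 0.00000.

S_4 ≈ 5.36265e+07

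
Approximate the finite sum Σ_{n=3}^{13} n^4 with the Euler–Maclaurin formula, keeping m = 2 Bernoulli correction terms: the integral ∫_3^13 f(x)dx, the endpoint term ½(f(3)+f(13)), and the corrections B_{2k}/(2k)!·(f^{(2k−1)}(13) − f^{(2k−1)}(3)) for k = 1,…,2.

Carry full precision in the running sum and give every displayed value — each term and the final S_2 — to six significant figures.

S_2 ≈ 89254.0

Integral: ∫_3^13 x^4 dx = 74210.0.
Endpoint term: (f(3) + f(13))/2 = (81.0000 + 28561.0)/2 = 14321.0.
So far: 88531.0.
k=1: B_{2}/(2)! × [f^{(1)}(13) − f^{(1)}(3)] = 1/12 × (8788.00 − 108.000) = 723.333.
After k=1: 89254.3.
k=2: B_{4}/(4)! × [f^{(3)}(13) − f^{(3)}(3)] = −1/720 × (312.000 − 72.0000) = -0.333333.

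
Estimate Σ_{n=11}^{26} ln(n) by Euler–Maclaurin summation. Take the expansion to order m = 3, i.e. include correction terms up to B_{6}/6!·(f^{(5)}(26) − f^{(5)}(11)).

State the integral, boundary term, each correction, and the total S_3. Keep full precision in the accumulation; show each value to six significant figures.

∫_11^26 ln(x) dx evaluates to 43.3337.
½[f(11) + f(26)] = ½[2.39790 + 3.25810] = 2.82800.
Integral + boundary = 46.1617.
k=1: B_{2}/(2)! × [f^{(1)}(26) − f^{(1)}(11)] = 1/12 × (0.0384615 − 0.0909091) = -0.00437063.
Partial sum through k=1: 46.1573.
k=2: B_{4}/(4)! × [f^{(3)}(26) − f^{(3)}(11)] = −1/720 × (0.000113792 − 0.00150263) = 1.92894e-06.
Partial sum through k=2: 46.1573.
k=3: B_{6}/(6)! × [f^{(5)}(26) − f^{(5)}(11)] = 1/30240 × (2.01997e-06 − 0.000149021) = -4.86115e-09.

S_3 ≈ 46.1573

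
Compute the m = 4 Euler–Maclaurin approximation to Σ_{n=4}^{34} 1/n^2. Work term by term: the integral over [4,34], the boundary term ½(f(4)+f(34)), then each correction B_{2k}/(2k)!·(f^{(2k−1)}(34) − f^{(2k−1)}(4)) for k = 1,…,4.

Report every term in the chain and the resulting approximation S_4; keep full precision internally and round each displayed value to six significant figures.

S_4 ≈ 0.254839

∫_4^34 1/x^2 dx evaluates to 0.220588.
Boundary: ½(f(4) + f(34)) = ½(0.0625000 + 0.000865052) = 0.0316825.
So far: 0.252271.
k=1: B_{2}/(2)! × [f^{(1)}(34) − f^{(1)}(4)] = 1/12 × (-5.08854e-05 − (-0.0312500)) = 0.00259993.
Running total after k=1: 0.254871.
k=2: B_{4}/(4)! × [f^{(3)}(34) − f^{(3)}(4)] = −1/720 × (-5.28222e-07 − (-0.0234375)) = -3.25513e-05.
Running total after k=2: 0.254838.
k=3: B_{6}/(6)! × [f^{(5)}(34) − f^{(5)}(4)] = 1/30240 × (-1.37082e-08 − (-0.0439453)) = 1.45322e-06.
Running total after k=3: 0.254840.
k=4: B_{8}/(8)! × [f^{(7)}(34) − f^{(7)}(4)] = −1/1209600 × (-6.64065e-10 − (-0.153809)) = -1.27157e-07.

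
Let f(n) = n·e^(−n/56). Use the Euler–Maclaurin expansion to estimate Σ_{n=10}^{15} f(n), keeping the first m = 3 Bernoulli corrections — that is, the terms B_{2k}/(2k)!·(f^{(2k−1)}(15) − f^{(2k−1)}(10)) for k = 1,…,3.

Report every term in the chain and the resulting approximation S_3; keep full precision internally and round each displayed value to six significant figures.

S_3 ≈ 59.7736

The integral term ∫_10^15 x·e^(−x/56) dx = 49.8642.
Endpoint term: (f(10) + f(15))/2 = (8.36464 + 11.4753)/2 = 9.91995.
So far: 59.7842.
Order-1 term: 1/12 · (0.560102 − 0.687096) = -0.0105828.
Partial sum through k=1: 59.7736.
Order-2 term: −1/720 · (0.000666497 − 0.000752559) = 1.19530e-07.
Partial sum through k=2: 59.7736.
Order-3 term: 1/30240 · (3.68109e-07 − 4.10082e-07) = -1.38799e-12.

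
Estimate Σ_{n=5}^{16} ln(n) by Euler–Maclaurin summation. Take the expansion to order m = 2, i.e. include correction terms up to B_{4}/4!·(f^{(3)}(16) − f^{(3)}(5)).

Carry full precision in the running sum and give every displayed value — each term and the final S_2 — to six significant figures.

S_2 ≈ 27.4938

The integral term ∫_5^16 ln(x) dx = 25.3142.
Boundary: ½(f(5) + f(16)) = ½(1.60944 + 2.77259) = 2.19101.
Running total after boundary: 27.5052.
Order-1 term: 1/12 · (0.0625000 − 0.200000) = -0.0114583.
After k=1: 27.4938.
Order-2 term: −1/720 · (0.000488281 − 0.0160000) = 2.15441e-05.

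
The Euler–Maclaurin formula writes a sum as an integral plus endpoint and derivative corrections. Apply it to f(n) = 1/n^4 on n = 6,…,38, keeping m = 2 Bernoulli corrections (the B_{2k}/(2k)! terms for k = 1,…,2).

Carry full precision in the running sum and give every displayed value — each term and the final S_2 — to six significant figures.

S_2 ≈ 0.00196544

∫_6^38 1/x^4 dx evaluates to 0.00153714.
Boundary: ½(f(6) + f(38)) = ½(0.000771605 + 4.79585e-07) = 0.000386042.
Running total after boundary: 0.00192318.
k=1: B_{2}/(2)! × [f^{(1)}(38) − f^{(1)}(6)] = 1/12 × (-5.04826e-08 − (-0.000514403)) = 4.28627e-05.
Partial sum through k=1: 0.00196604.
k=2: B_{4}/(4)! × [f^{(3)}(38) − f^{(3)}(6)] = −1/720 × (-1.04881e-09 − (-0.000428669)) = -5.95373e-07.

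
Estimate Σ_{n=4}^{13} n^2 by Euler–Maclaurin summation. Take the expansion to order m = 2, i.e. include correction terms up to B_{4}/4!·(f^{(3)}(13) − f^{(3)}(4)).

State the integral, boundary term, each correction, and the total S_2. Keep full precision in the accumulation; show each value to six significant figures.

Integral: ∫_4^13 x^2 dx = 711.000.
Boundary: ½(f(4) + f(13)) = ½(16.0000 + 169.000) = 92.5000.
So far: 803.500.
Correction k=1: B_{2}/2! · (f^{(1)}(13) − f^{(1)}(4)) = 1/12 · (26.0000 − 8.00000) = 1.50000.
After k=1: 805.000.
Correction k=2: B_{4}/4! · (f^{(3)}(13) − f^{(3)}(4)) = −1/720 · (0.00000 − 0.00000) = 0.00000.

S_2 ≈ 805.000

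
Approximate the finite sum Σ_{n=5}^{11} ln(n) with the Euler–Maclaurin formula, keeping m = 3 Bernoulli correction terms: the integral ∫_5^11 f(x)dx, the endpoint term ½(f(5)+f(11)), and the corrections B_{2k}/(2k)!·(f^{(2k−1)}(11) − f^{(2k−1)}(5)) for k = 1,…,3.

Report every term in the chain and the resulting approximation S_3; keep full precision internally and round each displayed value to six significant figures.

Integral: ∫_5^11 ln(x) dx = 12.3297.
Boundary: ½(f(5) + f(11)) = ½(1.60944 + 2.39790) = 2.00367.
Running total after boundary: 14.3333.
k=1: B_{2}/(2)! × [f^{(1)}(11) − f^{(1)}(5)] = 1/12 × (0.0909091 − 0.200000) = -0.00909091.
After k=1: 14.3242.
k=2: B_{4}/(4)! × [f^{(3)}(11) − f^{(3)}(5)] = −1/720 × (0.00150263 − 0.0160000) = 2.01352e-05.
After k=2: 14.3243.
k=3: B_{6}/(6)! × [f^{(5)}(11) − f^{(5)}(5)] = 1/30240 × (0.000149021 − 0.00768000) = -2.49040e-07.

S_3 ≈ 14.3243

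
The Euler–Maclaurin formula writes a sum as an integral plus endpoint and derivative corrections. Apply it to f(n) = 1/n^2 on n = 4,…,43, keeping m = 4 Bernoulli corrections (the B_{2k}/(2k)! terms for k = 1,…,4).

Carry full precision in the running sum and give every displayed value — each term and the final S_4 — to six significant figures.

S_4 ≈ 0.260835

The integral term ∫_4^43 1/x^2 dx = 0.226744.
Boundary: ½(f(4) + f(43)) = ½(0.0625000 + 0.000540833) = 0.0315204.
So far: 0.258265.
Order-1 term: 1/12 · (-2.51550e-05 − (-0.0312500)) = 0.00260207.
Partial sum through k=1: 0.260867.
Order-2 term: −1/720 · (-1.63256e-07 − (-0.0234375)) = -3.25519e-05.
Partial sum through k=2: 0.260834.
Order-3 term: 1/30240 · (-2.64883e-09 − (-0.0439453)) = 1.45322e-06.
Partial sum through k=3: 0.260836.
Order-4 term: −1/1209600 · (-8.02240e-11 − (-0.153809)) = -1.27157e-07.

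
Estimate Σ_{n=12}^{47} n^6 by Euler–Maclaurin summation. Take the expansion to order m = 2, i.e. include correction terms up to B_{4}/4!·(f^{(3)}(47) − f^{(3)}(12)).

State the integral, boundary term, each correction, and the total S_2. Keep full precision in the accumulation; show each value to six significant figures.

Integral: ∫_12^47 x^6 dx = 7.23696e+10.
½[f(12) + f(47)] = ½[2.98598e+06 + 1.07792e+10] = 5.39110e+09.
Integral + boundary = 7.77607e+10.
Order-1 term: 1/12 · (1.37607e+09 − 1.49299e+06) = 1.14548e+08.
Partial sum through k=1: 7.78753e+10.
Order-2 term: −1/720 · (1.24588e+07 − 207360) = -17015.8.

S_2 ≈ 7.78752e+10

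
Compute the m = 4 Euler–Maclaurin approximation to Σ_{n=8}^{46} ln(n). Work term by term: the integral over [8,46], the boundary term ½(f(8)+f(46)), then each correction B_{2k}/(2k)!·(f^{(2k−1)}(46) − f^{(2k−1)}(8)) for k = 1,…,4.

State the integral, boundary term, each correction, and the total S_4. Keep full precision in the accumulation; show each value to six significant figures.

S_4 ≈ 124.427

The integral term ∫_8^46 ln(x) dx = 121.482.
Boundary: ½(f(8) + f(46)) = ½(2.07944 + 3.82864) = 2.95404.
Integral + boundary = 124.436.
k=1: B_{2}/(2)! × [f^{(1)}(46) − f^{(1)}(8)] = 1/12 × (0.0217391 − 0.125000) = -0.00860507.
Running total after k=1: 124.427.
k=2: B_{4}/(4)! × [f^{(3)}(46) − f^{(3)}(8)] = −1/720 × (2.05474e-05 − 0.00390625) = 5.39681e-06.
Running total after k=2: 124.427.
k=3: B_{6}/(6)! × [f^{(5)}(46) − f^{(5)}(8)] = 1/30240 × (1.16526e-07 − 0.000732422) = -2.42164e-08.
Running total after k=3: 124.427.
k=4: B_{8}/(8)! × [f^{(7)}(46) − f^{(7)}(8)] = −1/1209600 × (1.65207e-09 − 0.000343323) = 2.83830e-10.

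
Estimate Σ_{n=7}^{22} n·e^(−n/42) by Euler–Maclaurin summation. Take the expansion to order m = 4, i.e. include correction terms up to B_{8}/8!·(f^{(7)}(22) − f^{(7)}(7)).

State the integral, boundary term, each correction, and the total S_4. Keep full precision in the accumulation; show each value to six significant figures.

S_4 ≈ 159.507

∫_7^22 x·e^(−x/42) dx evaluates to 150.064.
Boundary: ½(f(7) + f(22)) = ½(5.92537 + 13.0297) = 9.47755.
So far: 159.542.
Correction k=1: B_{2}/2! · (f^{(1)}(22) − f^{(1)}(7)) = 1/12 · (0.282029 − 0.705401) = -0.0352811.
Running total after k=1: 159.507.
Correction k=2: B_{4}/4! · (f^{(3)}(22) − f^{(3)}(7)) = −1/720 · (0.000831377 − 0.00135962) = 7.33667e-07.
Running total after k=2: 159.507.
Correction k=3: B_{6}/6! · (f^{(5)}(22) − f^{(5)}(7)) = 1/30240 · (8.51969e-07 − 1.31482e-06) = -1.53060e-11.
Running total after k=3: 159.507.
Correction k=4: B_{8}/8! · (f^{(7)}(22) − f^{(7)}(7)) = −1/1209600 · (6.98773e-10 − 1.05379e-09) = 2.93500e-16.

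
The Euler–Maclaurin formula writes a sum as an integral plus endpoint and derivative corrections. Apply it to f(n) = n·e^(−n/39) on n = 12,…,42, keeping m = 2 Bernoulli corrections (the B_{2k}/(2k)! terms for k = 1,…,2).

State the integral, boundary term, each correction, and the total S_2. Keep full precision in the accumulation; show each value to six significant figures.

S_2 ≈ 397.628

Integral: ∫_12^42 x·e^(−x/39) dx = 386.108.
½[f(12) + f(42)] = ½[8.82170 + 14.3070] = 11.5643.
Running total after boundary: 397.673.
k=1: B_{2}/(2)! × [f^{(1)}(42) − f^{(1)}(12)] = 1/12 × (-0.0262032 − 0.508944) = -0.0445956.
Partial sum through k=1: 397.628.
k=2: B_{4}/(4)! × [f^{(3)}(42) − f^{(3)}(12)] = −1/720 × (0.000430691 − 0.00130127) = 1.20913e-06.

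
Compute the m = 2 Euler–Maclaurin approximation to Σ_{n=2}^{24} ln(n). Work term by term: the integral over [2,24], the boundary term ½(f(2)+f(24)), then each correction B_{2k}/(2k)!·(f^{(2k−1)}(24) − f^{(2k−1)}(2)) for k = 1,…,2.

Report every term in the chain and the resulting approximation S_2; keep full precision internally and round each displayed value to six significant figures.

S_2 ≈ 54.7848

The integral term ∫_2^24 ln(x) dx = 52.8870.
½[f(2) + f(24)] = ½[0.693147 + 3.17805] = 1.93560.
Running total after boundary: 54.8226.
Order-1 term: 1/12 · (0.0416667 − 0.500000) = -0.0381944.
Running total after k=1: 54.7844.
Order-2 term: −1/720 · (0.000144676 − 0.250000) = 0.000347021.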